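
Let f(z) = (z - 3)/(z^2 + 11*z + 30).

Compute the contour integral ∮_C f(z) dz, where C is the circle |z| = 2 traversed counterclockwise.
By the residue theorem, ∮_C f(z) dz = 2πi · (sum of the residues of f at the poles inside |z| = 2).

The denominator factors as (z + 5)*(z + 6), so the singularities of f are simple poles at z = -5, z = -6.
  |-5|² = 25 > 4 = 2², so this pole is outside the contour.
  |-6|² = 36 > 4 = 2², so this pole is outside the contour.

No pole lies inside the contour, so f is analytic on and inside C and the integral is 0 (Cauchy's theorem).

Final answer: 0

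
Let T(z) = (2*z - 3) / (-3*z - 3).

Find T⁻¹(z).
Set w = T(z) = (2*z - 3) / (-3*z - 3) and solve for z:
  w*(-3*z - 3) = 2*z - 3
  -3*w + z*(-3*w - 2) + 3 = 0
  z*(-3*w - 2) = 3*w - 3
  z = (3 - 3*w)/(3*w + 2)
Renaming the variable, T⁻¹(z) = (-3*z + 3)/(3*z + 2).
(Check: ad - bc = -15 ≠ 0, so T is invertible.)

Final answer: (-3*z + 3)/(3*z + 2)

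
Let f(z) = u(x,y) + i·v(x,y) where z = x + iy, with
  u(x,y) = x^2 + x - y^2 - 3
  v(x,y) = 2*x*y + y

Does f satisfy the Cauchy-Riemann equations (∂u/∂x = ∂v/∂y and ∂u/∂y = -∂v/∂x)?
∂u/∂x = 2*x + 1
∂v/∂y = 2*x + 1
∂u/∂y = -2*y
∂v/∂x = 2*y
∂u/∂x = ∂v/∂y and ∂u/∂y = -∂v/∂x hold identically; f is analytic.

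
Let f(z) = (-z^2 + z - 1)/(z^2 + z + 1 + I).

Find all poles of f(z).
The singularities of f are the zeros of the denominator. Factoring,
  z^2 + z + 1 + I = (z + 1 - I)*(z + I)
so the candidates are z = -1 + I, z = -I.

Check the numerator P(z) = -z^2 + z - 1 at each one:
  P(-1 + I) = -2 + 3*I ≠ 0, so z = -1 + I is a (simple) pole.
  P(-I) = -I ≠ 0, so z = -I is a (simple) pole.

Poles of f: {-1 + I, -I}

Final answer: {-1 + I, -I}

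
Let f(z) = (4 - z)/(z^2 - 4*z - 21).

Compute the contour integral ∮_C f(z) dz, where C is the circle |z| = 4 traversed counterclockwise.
By the residue theorem, ∮_C f(z) dz = 2πi · (sum of the residues of f at the poles inside |z| = 4).

The denominator factors as (z + 3)*(z - 7), so the singularities of f are simple poles at z = -3, z = 7.
  |-3|² = 9 < 16 = 4², so this pole is inside the contour.
  |7|² = 49 > 16 = 4², so this pole is outside the contour.

With P(z) = 4 - z and Q(z) = z^2 - 4*z - 21, each pole is simple, so Res(f, z₀) = P(z₀)/Q'(z₀) with Q'(z) = 2*z - 4.
  Res(f, -3) = P(-3)/Q'(-3) = (7)/(-10) = -7/10

∮_C f(z) dz = 2πi · (-7/10) = -7*I*pi/5

Final answer: -7*I*pi/5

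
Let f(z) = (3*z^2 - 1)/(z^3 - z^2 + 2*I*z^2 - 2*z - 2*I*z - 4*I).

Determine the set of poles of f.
The singularities of f are the zeros of the denominator. Factoring,
  z^3 - z^2 + 2*I*z^2 - 2*z - 2*I*z - 4*I = (z - 2)*(z + 2*I)*(z + 1)
so the candidates are z = 2, z = -2*I, z = -1.

Check the numerator P(z) = 3*z^2 - 1 at each one:
  P(2) = 11 ≠ 0, so z = 2 is a (simple) pole.
  P(-2*I) = -13 ≠ 0, so z = -2*I is a (simple) pole.
  P(-1) = 2 ≠ 0, so z = -1 is a (simple) pole.

Poles of f: {-1, -2*I, 2}

Final answer: {-1, -2*I, 2}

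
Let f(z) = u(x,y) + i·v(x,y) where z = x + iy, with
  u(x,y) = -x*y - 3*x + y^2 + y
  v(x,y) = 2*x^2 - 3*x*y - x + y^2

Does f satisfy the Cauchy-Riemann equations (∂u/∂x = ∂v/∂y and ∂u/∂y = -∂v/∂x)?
∂u/∂x = -y - 3
∂v/∂y = -3*x + 2*y
∂u/∂y = -x + 2*y + 1
∂v/∂x = 4*x - 3*y - 1
∂u/∂x ≠ ∂v/∂y and ∂u/∂y ≠ -∂v/∂x; the Cauchy-Riemann equations are not satisfied, so f is not analytic.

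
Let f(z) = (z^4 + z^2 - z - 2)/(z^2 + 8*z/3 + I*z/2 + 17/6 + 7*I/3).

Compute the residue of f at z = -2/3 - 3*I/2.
Write f(z) = P(z)/Q(z) with P(z) = z^4 + z^2 - z - 2 and Q(z) = z^2 + 8*z/3 + I*z/2 + 17/6 + 7*I/3.
The denominator factors as Q(z) = (z + 2 - I)*(z + 2/3 + 3*I/2), so z = -2/3 - 3*I/2 is a simple zero of Q and P is analytic there; z = -2/3 - 3*I/2 is therefore a simple pole and
  Res(f, z₀) = P(z₀)/Q'(z₀).

Q'(z) = 2*z + 8/3 + I/2, so Q'(-2/3 - 3*I/2) = 4/3 - 5*I/2.
P(-2/3 - 3*I/2) = -5027/1296 - 67*I/18.

Res(f, -2/3 - 3*I/2) = (-5027/1296 - 67*I/18)/(4/3 - 5*I/2) = 4018/7803 - 37999*I/20808

Final answer: 4018/7803 - 37999*I/20808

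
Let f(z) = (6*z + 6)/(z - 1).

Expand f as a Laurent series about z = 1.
Put w = z - (1), i.e. z = w + 1. The denominator is w, so it suffices to rewrite the numerator in powers of w.

P(z) = 6*z + 6
P(w + 1) = 12 + 6*w

Dividing each term by w:
  f = 12/w + 6

Substituting back w = z - 1:
  f(z) = 12/(z - 1) + 6

The series is finite because the numerator is a polynomial; the negative powers form the principal part, and the coefficient of 1/(z - 1) gives Res(f, 1) = 12.

Final answer: 12/(z - 1) + 6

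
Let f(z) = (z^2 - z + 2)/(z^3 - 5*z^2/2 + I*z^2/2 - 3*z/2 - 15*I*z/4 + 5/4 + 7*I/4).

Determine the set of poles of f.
{-1 - I, 1/2, 3 + I/2}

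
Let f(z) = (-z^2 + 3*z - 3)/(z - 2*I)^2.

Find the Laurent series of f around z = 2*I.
Put w = z - (2*I), i.e. z = w + 2*I. The denominator is w^2, so it suffices to rewrite the numerator in powers of w.

P(z) = -z^2 + 3*z - 3
P(w + 2*I) = 1 + 6*I + (3 - 4*I)*w - w^2

Dividing each term by w^2:
  f = (1 + 6*I)/w^2 + (3 - 4*I)/w - 1

Substituting back w = z - 2*I:
  f(z) = (1 + 6*I)/(z - 2*I)^2 + (3 - 4*I)/(z - 2*I) - 1

The series is finite because the numerator is a polynomial; the negative powers form the principal part, and the coefficient of 1/(z - 2*I) gives Res(f, 2*I) = 3 - 4*I.

Final answer: (1 + 6*I)/(z - 2*I)^2 + (3 - 4*I)/(z - 2*I) - 1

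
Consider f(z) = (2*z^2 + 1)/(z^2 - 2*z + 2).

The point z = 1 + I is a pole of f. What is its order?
Factor the denominator:
  z^2 - 2*z + 2 = (z - 1 - I)*(z - 1 + I)

The numerator P(z) = 2*z^2 + 1 has P(1 + I) = 1 + 4*I ≠ 0, so no factor of (z - 1 - I) cancels.
Near z = 1 + I we can therefore write f(z) = g(z)/(z - 1 - I) with g analytic at 1 + I and g(1 + I) ≠ 0 (g is the numerator divided by the remaining denominator factors).

Hence z = 1 + I is a pole of order 1.

Final answer: 1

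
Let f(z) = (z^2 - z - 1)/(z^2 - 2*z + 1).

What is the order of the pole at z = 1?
2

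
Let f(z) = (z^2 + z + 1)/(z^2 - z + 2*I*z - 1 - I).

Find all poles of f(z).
The singularities of f are the zeros of the denominator. Factoring,
  z^2 - z + 2*I*z - 1 - I = (z + I)*(z - 1 + I)
so the candidates are z = -I, z = 1 - I.

Check the numerator P(z) = z^2 + z + 1 at each one:
  P(-I) = -I ≠ 0, so z = -I is a (simple) pole.
  P(1 - I) = 2 - 3*I ≠ 0, so z = 1 - I is a (simple) pole.

Poles of f: {-I, 1 - I}

Final answer: {-I, 1 - I}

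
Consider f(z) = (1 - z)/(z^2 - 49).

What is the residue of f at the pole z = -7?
Write f(z) = P(z)/Q(z) with P(z) = 1 - z and Q(z) = z^2 - 49.
The denominator factors as Q(z) = (z - 7)*(z + 7), so z = -7 is a simple zero of Q and P is analytic there; z = -7 is therefore a simple pole and
  Res(f, z₀) = P(z₀)/Q'(z₀).

Q'(z) = 2*z, so Q'(-7) = -14.
P(-7) = 8.

Res(f, -7) = (8)/(-14) = -4/7

Final answer: -4/7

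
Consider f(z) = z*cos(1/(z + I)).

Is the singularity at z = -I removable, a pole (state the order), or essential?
essential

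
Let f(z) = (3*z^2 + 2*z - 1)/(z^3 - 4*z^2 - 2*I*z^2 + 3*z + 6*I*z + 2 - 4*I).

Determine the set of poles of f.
The singularities of f are the zeros of the denominator. Factoring,
  z^3 - 4*z^2 - 2*I*z^2 + 3*z + 6*I*z + 2 - 4*I = (z - I)*(z - 2 - I)*(z - 2)
so the candidates are z = I, z = 2 + I, z = 2.

Check the numerator P(z) = 3*z^2 + 2*z - 1 at each one:
  P(I) = -4 + 2*I ≠ 0, so z = I is a (simple) pole.
  P(2 + I) = 12 + 14*I ≠ 0, so z = 2 + I is a (simple) pole.
  P(2) = 15 ≠ 0, so z = 2 is a (simple) pole.

Poles of f: {I, 2, 2 + I}

Final answer: {I, 2, 2 + I}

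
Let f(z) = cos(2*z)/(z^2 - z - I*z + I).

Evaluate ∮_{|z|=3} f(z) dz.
By the residue theorem, ∮_C f(z) dz = 2πi · (sum of the residues of f at the poles inside |z| = 3).

The denominator factors as (z - 1)*(z - I), so the singularities of f are simple poles at z = 1, z = I.
  |1|² = 1 < 9 = 3², so this pole is inside the contour.
  |I|² = 1 < 9 = 3², so this pole is inside the contour.

With P(z) = cos(2*z) and Q(z) = z^2 - z - I*z + I, each pole is simple, so Res(f, z₀) = P(z₀)/Q'(z₀) with Q'(z) = 2*z - 1 - I.
  Res(f, 1) = P(1)/Q'(1) = (cos(2))/(1 - I) = (1/2 + I/2)*cos(2)
  Res(f, I) = P(I)/Q'(I) = (cosh(2))/(-1 + I) = (-1/2 - I/2)*cosh(2)

Sum of residues inside C: (-1/2 - I/2)*cosh(2) + (1/2 + I/2)*cos(2)
∮_C f(z) dz = 2πi · ((-1/2 - I/2)*cosh(2) + (1/2 + I/2)*cos(2)) = pi*(1 - I)*cosh(2) + pi*(-1 + I)*cos(2)

Final answer: pi*(1 - I)*cosh(2) + pi*(-1 + I)*cos(2)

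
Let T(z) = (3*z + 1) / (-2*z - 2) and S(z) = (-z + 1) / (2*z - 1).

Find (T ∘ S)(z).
(T ∘ S)(z) = T(S(z)) = ((3)*S(z) + (1))/((-2)*S(z) + (-2)). Multiply numerator and denominator by 2*z - 1:
  numerator:   (3)*(-z + 1) + (1)*(2*z - 1) = -z + 2
  denominator: (-2)*(-z + 1) + (-2)*(2*z - 1) = -2*z
(T ∘ S)(z) = (-z + 2)/(-2*z) = (z - 2)/(2*z)

Final answer: (z - 2)/(2*z)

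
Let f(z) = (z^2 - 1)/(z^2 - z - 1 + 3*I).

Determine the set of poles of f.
The singularities of f are the zeros of the denominator. Factoring,
  z^2 - z - 1 + 3*I = (z - 2 + I)*(z + 1 - I)
so the candidates are z = 2 - I, z = -1 + I.

Check the numerator P(z) = z^2 - 1 at each one:
  P(2 - I) = 2 - 4*I ≠ 0, so z = 2 - I is a (simple) pole.
  P(-1 + I) = -1 - 2*I ≠ 0, so z = -1 + I is a (simple) pole.

Poles of f: {-1 + I, 2 - I}

Final answer: {-1 + I, 2 - I}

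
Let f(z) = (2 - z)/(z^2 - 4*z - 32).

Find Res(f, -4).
Write f(z) = P(z)/Q(z) with P(z) = 2 - z and Q(z) = z^2 - 4*z - 32.
The denominator factors as Q(z) = (z - 8)*(z + 4), so z = -4 is a simple zero of Q and P is analytic there; z = -4 is therefore a simple pole and
  Res(f, z₀) = P(z₀)/Q'(z₀).

Q'(z) = 2*z - 4, so Q'(-4) = -12.
P(-4) = 6.

Res(f, -4) = (6)/(-12) = -1/2

Final answer: -1/2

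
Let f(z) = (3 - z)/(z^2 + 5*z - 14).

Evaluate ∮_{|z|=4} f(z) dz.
By the residue theorem, ∮_C f(z) dz = 2πi · (sum of the residues of f at the poles inside |z| = 4).

The denominator factors as (z - 2)*(z + 7), so the singularities of f are simple poles at z = 2, z = -7.
  |2|² = 4 < 16 = 4², so this pole is inside the contour.
  |-7|² = 49 > 16 = 4², so this pole is outside the contour.

With P(z) = 3 - z and Q(z) = z^2 + 5*z - 14, each pole is simple, so Res(f, z₀) = P(z₀)/Q'(z₀) with Q'(z) = 2*z + 5.
  Res(f, 2) = P(2)/Q'(2) = (1)/(9) = 1/9

∮_C f(z) dz = 2πi · (1/9) = 2*I*pi/9

Final answer: 2*I*pi/9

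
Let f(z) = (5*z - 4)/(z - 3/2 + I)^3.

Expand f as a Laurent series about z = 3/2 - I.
Put w = z - (3/2 - I), i.e. z = w + 3/2 - I. The denominator is w^3, so it suffices to rewrite the numerator in powers of w.

P(z) = 5*z - 4
P(w + 3/2 - I) = 7/2 - 5*I + 5*w

Dividing each term by w^3:
  f = (7/2 - 5*I)/w^3 + 5/w^2

Substituting back w = z - 3/2 + I:
  f(z) = (7/2 - 5*I)/(z - 3/2 + I)^3 + 5/(z - 3/2 + I)^2

The series is finite because the numerator is a polynomial; the negative powers form the principal part.

Final answer: (7/2 - 5*I)/(z - 3/2 + I)^3 + 5/(z - 3/2 + I)^2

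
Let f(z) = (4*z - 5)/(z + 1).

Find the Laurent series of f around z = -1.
-9/(z + 1) + 4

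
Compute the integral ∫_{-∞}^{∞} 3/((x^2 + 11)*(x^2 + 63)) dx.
Let f(z) = 3/((z^2 + 11)*(z^2 + 63)). The denominator has no real zeros and deg Q - deg P = 4 ≥ 2, so the integral of f over the upper semicircle |z| = R tends to 0 as R → ∞. Closing the contour in the upper half-plane,
  ∫_{-∞}^{∞} f(x) dx = 2πi · Σ Res(f, z_k)  over the poles with Im z_k > 0.

Zeros of the denominator: z^2 + 11 = 0 gives z = ±sqrt(11)*I; z^2 + 63 = 0 gives z = ±3*sqrt(7)*I.
Upper half-plane: z = sqrt(11)*I, z = 3*sqrt(7)*I (simple).

Each pole is a simple zero of Q(z) = z^4 + 74*z^2 + 693, so Res(f, z₀) = P(z₀)/Q'(z₀) with P(z) = 3, Q'(z) = 4*z^3 + 148*z:
  Res(f, sqrt(11)*I) = (3)/(104*sqrt(11)*I) = -3*sqrt(11)*I/1144
  Res(f, 3*sqrt(7)*I) = (3)/(-312*sqrt(7)*I) = sqrt(7)*I/728

Sum of residues: I*(-21*sqrt(11) + 11*sqrt(7))/8008
∫_{-∞}^{∞} f(x) dx = 2πi · (I*(-21*sqrt(11) + 11*sqrt(7))/8008) = pi*(-11*sqrt(7) + 21*sqrt(11))/4004

Final answer: pi*(-11*sqrt(7) + 21*sqrt(11))/4004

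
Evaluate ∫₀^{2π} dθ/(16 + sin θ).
Call the integral J. The integrand is 2π-periodic and we integrate over a full period, so shifting θ does not change the value (θ → θ + π/2 turns sin θ into cos θ). Hence
  J = ∫₀^{2π} dθ/(16 + cos θ).
Put z = e^{iθ}: then cos θ = (z + 1/z)/2, dθ = dz/(iz), and z runs once counterclockwise around |z| = 1:
  J = ∮_{|z|=1} 1/(16 + (z + 1/z)/2) · dz/(iz) = (2/i) ∮_{|z|=1} dz/(z^2 + 32*z + 1).
The roots of z^2 + 32*z + 1 are z = (-16 ± sqrt(16^2 - 1^2)), with sqrt(255) = sqrt(255); their product is 1, so only z₊ = -16 + sqrt(255) lies inside the unit circle (z₋ = -16 - sqrt(255) lies outside).
z₊ is a simple zero of q(z) = z^2 + 32*z + 1, so Res(1/q, z₊) = 1/q'(z₊) with q'(z) = 2*z + 32; and q'(z₊) = (z₊ - z₋) = 2*sqrt(255).
Therefore J = (2/i) · 2πi · 1/(2*sqrt(255)) = 2*pi/(sqrt(255)) = 2*sqrt(255)*pi/255

Final answer: 2*sqrt(255)*pi/255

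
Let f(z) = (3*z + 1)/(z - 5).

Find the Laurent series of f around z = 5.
Put w = z - (5), i.e. z = w + 5. The denominator is w, so it suffices to rewrite the numerator in powers of w.

P(z) = 3*z + 1
P(w + 5) = 16 + 3*w

Dividing each term by w:
  f = 16/w + 3

Substituting back w = z - 5:
  f(z) = 16/(z - 5) + 3

The series is finite because the numerator is a polynomial; the negative powers form the principal part, and the coefficient of 1/(z - 5) gives Res(f, 5) = 16.

Final answer: 16/(z - 5) + 3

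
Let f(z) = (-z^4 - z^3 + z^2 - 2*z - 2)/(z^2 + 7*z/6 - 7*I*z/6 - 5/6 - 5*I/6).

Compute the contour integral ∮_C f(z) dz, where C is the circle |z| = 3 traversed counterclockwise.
pi*(13/54 - 355*I/54)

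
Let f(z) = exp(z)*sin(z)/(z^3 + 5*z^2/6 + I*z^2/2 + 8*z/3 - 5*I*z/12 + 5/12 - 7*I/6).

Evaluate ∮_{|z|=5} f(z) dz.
By the residue theorem, ∮_C f(z) dz = 2πi · (sum of the residues of f at the poles inside |z| = 5).

The denominator factors as (z + 1/2 + 2*I)*(z - I)*(z + 1/3 - I/2), so the singularities of f are simple poles at z = -1/2 - 2*I, z = I, z = -1/3 + I/2.
  |-1/2 - 2*I|² = 17/4 < 25 = 5², so this pole is inside the contour.
  |I|² = 1 < 25 = 5², so this pole is inside the contour.
  |-1/3 + I/2|² = 13/36 < 25 = 5², so this pole is inside the contour.

With P(z) = exp(z)*sin(z) and Q(z) = z^3 + 5*z^2/6 + I*z^2/2 + 8*z/3 - 5*I*z/12 + 5/12 - 7*I/6, each pole is simple, so Res(f, z₀) = P(z₀)/Q'(z₀) with Q'(z) = 3*z^2 + 5*z/3 + I*z + 8/3 - 5*I/12.
  Res(f, -1/2 - 2*I) = P(-1/2 - 2*I)/Q'(-1/2 - 2*I) = (-exp(-1/2 - 2*I)*sin(1/2 + 2*I))/(-89/12 + 7*I/4) = (534/4181 + 126*I/4181)*exp(-1/2 - 2*I)*sin(1/2 + 2*I)
  Res(f, I) = P(I)/Q'(I) = (I*exp(I)*sinh(1))/(-4/3 + 5*I/4) = (180/481 - 192*I/481)*exp(I)*sinh(1)
  Res(f, -1/3 + I/2) = P(-1/3 + I/2)/Q'(-1/3 + I/2) = (-exp(-1/3 + I/2)*sin(1/3 - I/2))/(43/36 - 11*I/12) = (-774/1469 - 594*I/1469)*exp(-1/3 + I/2)*sin(1/3 - I/2)

Sum of residues inside C: (534/4181 + 126*I/4181)*exp(-1/2 - 2*I)*sin(1/2 + 2*I) + (-774/1469 - 594*I/1469)*exp(-1/3 + I/2)*sin(1/3 - I/2) + (180/481 - 192*I/481)*exp(I)*sinh(1)
∮_C f(z) dz = 2πi · ((534/4181 + 126*I/4181)*exp(-1/2 - 2*I)*sin(1/2 + 2*I) + (-774/1469 - 594*I/1469)*exp(-1/3 + I/2)*sin(1/3 - I/2) + (180/481 - 192*I/481)*exp(I)*sinh(1)) = pi*(1188/1469 - 1548*I/1469)*exp(-1/3 + I/2)*sin(1/3 - I/2) + pi*(-252/4181 + 1068*I/4181)*exp(-1/2 - 2*I)*sin(1/2 + 2*I) + pi*(384/481 + 360*I/481)*exp(I)*sinh(1)

Final answer: pi*(1188/1469 - 1548*I/1469)*exp(-1/3 + I/2)*sin(1/3 - I/2) + pi*(-252/4181 + 1068*I/4181)*exp(-1/2 - 2*I)*sin(1/2 + 2*I) + pi*(384/481 + 360*I/481)*exp(I)*sinh(1)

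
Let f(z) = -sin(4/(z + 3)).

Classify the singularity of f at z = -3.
Let u = z + 3. Then
  sin(4/u) = Σ_{k≥0} (-1)^k (4)^(2k+1)/((2k+1)!·u^(2k+1)) = 4/u - 32/(3*u^3) + 128/(15*u^5) + ...
which has infinitely many negative powers of u, so sin(4/(z + 3)) has an essential singularity at z = -3.
So the singularity is essential.

Final answer: essential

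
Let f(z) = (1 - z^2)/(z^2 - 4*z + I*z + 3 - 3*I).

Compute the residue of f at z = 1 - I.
Write f(z) = P(z)/Q(z) with P(z) = 1 - z^2 and Q(z) = z^2 - 4*z + I*z + 3 - 3*I.
The denominator factors as Q(z) = (z - 1 + I)*(z - 3), so z = 1 - I is a simple zero of Q and P is analytic there; z = 1 - I is therefore a simple pole and
  Res(f, z₀) = P(z₀)/Q'(z₀).

Q'(z) = 2*z - 4 + I, so Q'(1 - I) = -2 - I.
P(1 - I) = 1 + 2*I.

Res(f, 1 - I) = (1 + 2*I)/(-2 - I) = -4/5 - 3*I/5

Final answer: -4/5 - 3*I/5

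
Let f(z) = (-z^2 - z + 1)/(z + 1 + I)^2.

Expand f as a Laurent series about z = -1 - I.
Put w = z - (-1 - I), i.e. z = w - 1 - I. The denominator is w^2, so it suffices to rewrite the numerator in powers of w.

P(z) = -z^2 - z + 1
P(w - 1 - I) = 2 - I + (1 + 2*I)*w - w^2

Dividing each term by w^2:
  f = (2 - I)/w^2 + (1 + 2*I)/w - 1

Substituting back w = z + 1 + I:
  f(z) = (2 - I)/(z + 1 + I)^2 + (1 + 2*I)/(z + 1 + I) - 1

The series is finite because the numerator is a polynomial; the negative powers form the principal part, and the coefficient of 1/(z + 1 + I) gives Res(f, -1 - I) = 1 + 2*I.

Final answer: (2 - I)/(z + 1 + I)^2 + (1 + 2*I)/(z + 1 + I) - 1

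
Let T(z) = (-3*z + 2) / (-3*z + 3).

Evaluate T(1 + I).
Substitute z = 1 + I:
  numerator:   -3*(1 + I) + 2 = -1 - 3*I
  denominator: -3*(1 + I) + 3 = -3*I
T(1 + I) = (-1 - 3*I)/(-3*I); multiplying numerator and denominator by the conjugate 3*I gives (9 - 3*I)/9 = 1 - I/3

Final answer: 1 - I/3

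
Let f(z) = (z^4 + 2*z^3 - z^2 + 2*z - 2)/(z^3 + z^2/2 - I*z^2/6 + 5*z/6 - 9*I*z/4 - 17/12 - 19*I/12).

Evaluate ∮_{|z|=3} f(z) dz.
pi*(-29/6 - 47*I/9)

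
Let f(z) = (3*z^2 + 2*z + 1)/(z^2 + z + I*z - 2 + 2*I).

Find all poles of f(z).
The singularities of f are the zeros of the denominator. Factoring,
  z^2 + z + I*z - 2 + 2*I = (z + 2)*(z - 1 + I)
so the candidates are z = -2, z = 1 - I.

Check the numerator P(z) = 3*z^2 + 2*z + 1 at each one:
  P(-2) = 9 ≠ 0, so z = -2 is a (simple) pole.
  P(1 - I) = 3 - 8*I ≠ 0, so z = 1 - I is a (simple) pole.

Poles of f: {-2, 1 - I}

Final answer: {-2, 1 - I}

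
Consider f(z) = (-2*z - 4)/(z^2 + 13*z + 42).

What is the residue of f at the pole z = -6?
8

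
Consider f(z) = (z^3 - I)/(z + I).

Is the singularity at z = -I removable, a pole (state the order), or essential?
removable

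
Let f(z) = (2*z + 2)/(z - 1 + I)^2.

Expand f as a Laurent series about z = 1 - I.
Put w = z - (1 - I), i.e. z = w + 1 - I. The denominator is w^2, so it suffices to rewrite the numerator in powers of w.

P(z) = 2*z + 2
P(w + 1 - I) = 4 - 2*I + 2*w

Dividing each term by w^2:
  f = (4 - 2*I)/w^2 + 2/w

Substituting back w = z - 1 + I:
  f(z) = (4 - 2*I)/(z - 1 + I)^2 + 2/(z - 1 + I)

The series is finite because the numerator is a polynomial; the negative powers form the principal part, and the coefficient of 1/(z - 1 + I) gives Res(f, 1 - I) = 2.

Final answer: (4 - 2*I)/(z - 1 + I)^2 + 2/(z - 1 + I)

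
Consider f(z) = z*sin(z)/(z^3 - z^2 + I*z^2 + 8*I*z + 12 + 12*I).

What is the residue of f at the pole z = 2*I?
Write f(z) = P(z)/Q(z) with P(z) = z*sin(z) and Q(z) = z^3 - z^2 + I*z^2 + 8*I*z + 12 + 12*I.
The denominator factors as Q(z) = (z - 3 + 3*I)*(z + 2)*(z - 2*I), so z = 2*I is a simple zero of Q and P is analytic there; z = 2*I is therefore a simple pole and
  Res(f, z₀) = P(z₀)/Q'(z₀).

Q'(z) = 3*z^2 - 2*z + 2*I*z + 8*I, so Q'(2*I) = -16 + 4*I.
P(2*I) = -2*sinh(2).

Res(f, 2*I) = (-2*sinh(2))/(-16 + 4*I) = (2/17 + I/34)*sinh(2)

Final answer: (2/17 + I/34)*sinh(2)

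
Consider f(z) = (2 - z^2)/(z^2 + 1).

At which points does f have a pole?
{-I, I}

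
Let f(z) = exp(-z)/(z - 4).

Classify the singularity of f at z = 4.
pole of order 1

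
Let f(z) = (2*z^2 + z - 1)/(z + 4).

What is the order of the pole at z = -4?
1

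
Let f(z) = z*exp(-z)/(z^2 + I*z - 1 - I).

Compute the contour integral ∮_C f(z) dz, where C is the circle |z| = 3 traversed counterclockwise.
pi*(2/5 + 4*I/5)*exp(-1) + pi*(-2/5 + 6*I/5)*exp(1 + I)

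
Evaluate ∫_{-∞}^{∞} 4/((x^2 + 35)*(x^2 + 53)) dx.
Let f(z) = 4/((z^2 + 35)*(z^2 + 53)). The denominator has no real zeros and deg Q - deg P = 4 ≥ 2, so the integral of f over the upper semicircle |z| = R tends to 0 as R → ∞. Closing the contour in the upper half-plane,
  ∫_{-∞}^{∞} f(x) dx = 2πi · Σ Res(f, z_k)  over the poles with Im z_k > 0.

Zeros of the denominator: z^2 + 35 = 0 gives z = ±sqrt(35)*I; z^2 + 53 = 0 gives z = ±sqrt(53)*I.
Upper half-plane: z = sqrt(35)*I, z = sqrt(53)*I (simple).

Each pole is a simple zero of Q(z) = z^4 + 88*z^2 + 1855, so Res(f, z₀) = P(z₀)/Q'(z₀) with P(z) = 4, Q'(z) = 4*z^3 + 176*z:
  Res(f, sqrt(35)*I) = (4)/(36*sqrt(35)*I) = -sqrt(35)*I/315
  Res(f, sqrt(53)*I) = (4)/(-36*sqrt(53)*I) = sqrt(53)*I/477

Sum of residues: I*(-sqrt(35)/315 + sqrt(53)/477)
∫_{-∞}^{∞} f(x) dx = 2πi · (I*(-sqrt(35)/315 + sqrt(53)/477)) = 2*pi*(-35*sqrt(53) + 53*sqrt(35))/16695

Final answer: 2*pi*(-35*sqrt(53) + 53*sqrt(35))/16695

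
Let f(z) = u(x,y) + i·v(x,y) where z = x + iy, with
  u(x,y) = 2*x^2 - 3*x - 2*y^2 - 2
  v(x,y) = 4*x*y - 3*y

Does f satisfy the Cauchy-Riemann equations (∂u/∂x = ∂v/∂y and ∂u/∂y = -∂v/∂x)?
∂u/∂x = 4*x - 3
∂v/∂y = 4*x - 3
∂u/∂y = -4*y
∂v/∂x = 4*y
∂u/∂x = ∂v/∂y and ∂u/∂y = -∂v/∂x hold identically; f is analytic.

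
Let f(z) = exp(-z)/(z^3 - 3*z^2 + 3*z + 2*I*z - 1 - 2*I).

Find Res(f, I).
Write f(z) = P(z)/Q(z) with P(z) = exp(-z) and Q(z) = z^3 - 3*z^2 + 3*z + 2*I*z - 1 - 2*I.
The denominator factors as Q(z) = (z - 2 + I)*(z - I)*(z - 1), so z = I is a simple zero of Q and P is analytic there; z = I is therefore a simple pole and
  Res(f, z₀) = P(z₀)/Q'(z₀).

Q'(z) = 3*z^2 - 6*z + 3 + 2*I, so Q'(I) = -4*I.
P(I) = exp(-I).

Res(f, I) = (exp(-I))/(-4*I) = I*exp(-I)/4

Final answer: I*exp(-I)/4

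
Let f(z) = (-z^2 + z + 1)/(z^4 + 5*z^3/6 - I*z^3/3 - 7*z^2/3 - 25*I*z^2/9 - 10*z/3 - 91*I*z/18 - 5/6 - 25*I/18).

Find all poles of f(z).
The singularities of f are the zeros of the denominator. Factoring,
  z^4 + 5*z^3/6 - I*z^3/3 - 7*z^2/3 - 25*I*z^2/9 - 10*z/3 - 91*I*z/18 - 5/6 - 25*I/18 = (z - 2 - I)*(z + 3/2 - I/3)*(z + 1/3)*(z + 1 + I)
so the candidates are z = 2 + I, z = -3/2 + I/3, z = -1/3, z = -1 - I.

Check the numerator P(z) = -z^2 + z + 1 at each one:
  P(2 + I) = -3*I ≠ 0, so z = 2 + I is a (simple) pole.
  P(-3/2 + I/3) = -95/36 + 4*I/3 ≠ 0, so z = -3/2 + I/3 is a (simple) pole.
  P(-1/3) = 5/9 ≠ 0, so z = -1/3 is a (simple) pole.
  P(-1 - I) = -3*I ≠ 0, so z = -1 - I is a (simple) pole.

Poles of f: {-3/2 + I/3, -1 - I, -1/3, 2 + I}

Final answer: {-3/2 + I/3, -1 - I, -1/3, 2 + I}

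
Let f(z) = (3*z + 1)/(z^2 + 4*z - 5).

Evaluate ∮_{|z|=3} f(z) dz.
4*I*pi/3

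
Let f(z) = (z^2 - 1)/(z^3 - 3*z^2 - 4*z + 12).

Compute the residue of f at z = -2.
Write f(z) = P(z)/Q(z) with P(z) = z^2 - 1 and Q(z) = z^3 - 3*z^2 - 4*z + 12.
The denominator factors as Q(z) = (z - 3)*(z + 2)*(z - 2), so z = -2 is a simple zero of Q and P is analytic there; z = -2 is therefore a simple pole and
  Res(f, z₀) = P(z₀)/Q'(z₀).

Q'(z) = 3*z^2 - 6*z - 4, so Q'(-2) = 20.
P(-2) = 3.

Res(f, -2) = (3)/(20) = 3/20

Final answer: 3/20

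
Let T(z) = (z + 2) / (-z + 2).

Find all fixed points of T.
T(z) = z means z + 2 = z*(-z + 2), i.e.
  -z^2 + z - 2 = 0.
Discriminant: (1)^2 - 4*(-1)*(-2) = -7, so the roots are complex conjugates.
  z = (-1 ± I*sqrt(7))/(2*(-1))
Fixed points: {1/2 - sqrt(7)*I/2, 1/2 + sqrt(7)*I/2}

Final answer: {1/2 - sqrt(7)*I/2, 1/2 + sqrt(7)*I/2}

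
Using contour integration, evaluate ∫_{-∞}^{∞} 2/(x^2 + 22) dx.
Let f(z) = 2/(z^2 + 22). The denominator has no real zeros and deg Q - deg P = 2 ≥ 2, so the integral of f over the upper semicircle |z| = R tends to 0 as R → ∞. Closing the contour in the upper half-plane,
  ∫_{-∞}^{∞} f(x) dx = 2πi · Σ Res(f, z_k)  over the poles with Im z_k > 0.

Zeros of the denominator: z^2 + 22 = 0 gives z = ±sqrt(22)*I.
Upper half-plane: z = sqrt(22)*I (simple).

Each pole is a simple zero of Q(z) = z^2 + 22, so Res(f, z₀) = P(z₀)/Q'(z₀) with P(z) = 2, Q'(z) = 2*z:
  Res(f, sqrt(22)*I) = (2)/(2*sqrt(22)*I) = -sqrt(22)*I/22

∫_{-∞}^{∞} f(x) dx = 2πi · (-sqrt(22)*I/22) = sqrt(22)*pi/11

Final answer: sqrt(22)*pi/11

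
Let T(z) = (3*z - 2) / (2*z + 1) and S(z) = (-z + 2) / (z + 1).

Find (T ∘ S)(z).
(T ∘ S)(z) = T(S(z)) = ((3)*S(z) + (-2))/((2)*S(z) + (1)). Multiply numerator and denominator by z + 1:
  numerator:   (3)*(-z + 2) + (-2)*(z + 1) = -5*z + 4
  denominator: (2)*(-z + 2) + (1)*(z + 1) = -z + 5
(T ∘ S)(z) = (-5*z + 4)/(-z + 5) = (5*z - 4)/(z - 5)

Final answer: (5*z - 4)/(z - 5)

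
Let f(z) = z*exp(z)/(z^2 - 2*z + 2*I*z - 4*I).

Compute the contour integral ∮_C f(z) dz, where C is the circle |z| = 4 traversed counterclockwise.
pi*(-1 + I)*exp(-2*I) + pi*(1 + I)*exp(2)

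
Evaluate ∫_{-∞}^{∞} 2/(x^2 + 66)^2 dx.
Let f(z) = 2/(z^2 + 66)^2. The denominator has no real zeros and deg Q - deg P = 4 ≥ 2, so the integral of f over the upper semicircle |z| = R tends to 0 as R → ∞. Closing the contour in the upper half-plane,
  ∫_{-∞}^{∞} f(x) dx = 2πi · Σ Res(f, z_k)  over the poles with Im z_k > 0.

Zeros of the denominator: z^2 + 66 = 0 gives z = ±sqrt(66)*I.
Upper half-plane: z = sqrt(66)*I (a pole of order 2).

Write f(z) = g(z)/(z - sqrt(66)*I)^2 with g(z) = 2/(z + sqrt(66)*I)^2. For a double pole, Res(f, z₀) = g'(z₀):
  g'(z) = -4/(z + sqrt(66)*I)^3
  Res(f, sqrt(66)*I) = g'(sqrt(66)*I) = -sqrt(66)*I/8712

∫_{-∞}^{∞} f(x) dx = 2πi · (-sqrt(66)*I/8712) = sqrt(66)*pi/4356

Final answer: sqrt(66)*pi/4356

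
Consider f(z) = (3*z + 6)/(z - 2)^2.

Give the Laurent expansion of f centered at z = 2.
Put w = z - (2), i.e. z = w + 2. The denominator is w^2, so it suffices to rewrite the numerator in powers of w.

P(z) = 3*z + 6
P(w + 2) = 12 + 3*w

Dividing each term by w^2:
  f = 12/w^2 + 3/w

Substituting back w = z - 2:
  f(z) = 12/(z - 2)^2 + 3/(z - 2)

The series is finite because the numerator is a polynomial; the negative powers form the principal part, and the coefficient of 1/(z - 2) gives Res(f, 2) = 3.

Final answer: 12/(z - 2)^2 + 3/(z - 2)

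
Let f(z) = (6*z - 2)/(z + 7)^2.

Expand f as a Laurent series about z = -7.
-44/(z + 7)^2 + 6/(z + 7)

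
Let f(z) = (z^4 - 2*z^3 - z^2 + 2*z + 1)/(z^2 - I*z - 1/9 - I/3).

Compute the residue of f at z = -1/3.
Write f(z) = P(z)/Q(z) with P(z) = z^4 - 2*z^3 - z^2 + 2*z + 1 and Q(z) = z^2 - I*z - 1/9 - I/3.
The denominator factors as Q(z) = (z - 1/3 - I)*(z + 1/3), so z = -1/3 is a simple zero of Q and P is analytic there; z = -1/3 is therefore a simple pole and
  Res(f, z₀) = P(z₀)/Q'(z₀).

Q'(z) = 2*z - I, so Q'(-1/3) = -2/3 - I.
P(-1/3) = 25/81.

Res(f, -1/3) = (25/81)/(-2/3 - I) = -50/351 + 25*I/117

Final answer: -50/351 + 25*I/117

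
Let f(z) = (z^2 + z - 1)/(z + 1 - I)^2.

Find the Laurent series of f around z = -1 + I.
(-2 - I)/(z + 1 - I)^2 + (-1 + 2*I)/(z + 1 - I) + 1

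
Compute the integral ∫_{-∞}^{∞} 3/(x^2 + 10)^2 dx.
Let f(z) = 3/(z^2 + 10)^2. The denominator has no real zeros and deg Q - deg P = 4 ≥ 2, so the integral of f over the upper semicircle |z| = R tends to 0 as R → ∞. Closing the contour in the upper half-plane,
  ∫_{-∞}^{∞} f(x) dx = 2πi · Σ Res(f, z_k)  over the poles with Im z_k > 0.

Zeros of the denominator: z^2 + 10 = 0 gives z = ±sqrt(10)*I.
Upper half-plane: z = sqrt(10)*I (a pole of order 2).

Write f(z) = g(z)/(z - sqrt(10)*I)^2 with g(z) = 3/(z + sqrt(10)*I)^2. For a double pole, Res(f, z₀) = g'(z₀):
  g'(z) = -6/(z + sqrt(10)*I)^3
  Res(f, sqrt(10)*I) = g'(sqrt(10)*I) = -3*sqrt(10)*I/400

∫_{-∞}^{∞} f(x) dx = 2πi · (-3*sqrt(10)*I/400) = 3*sqrt(10)*pi/200

Final answer: 3*sqrt(10)*pi/200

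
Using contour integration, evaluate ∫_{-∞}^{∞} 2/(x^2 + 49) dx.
Let f(z) = 2/(z^2 + 49). The denominator has no real zeros and deg Q - deg P = 2 ≥ 2, so the integral of f over the upper semicircle |z| = R tends to 0 as R → ∞. Closing the contour in the upper half-plane,
  ∫_{-∞}^{∞} f(x) dx = 2πi · Σ Res(f, z_k)  over the poles with Im z_k > 0.

Zeros of the denominator: z^2 + 49 = 0 gives z = ±7*I.
Upper half-plane: z = 7*I (simple).

Each pole is a simple zero of Q(z) = z^2 + 49, so Res(f, z₀) = P(z₀)/Q'(z₀) with P(z) = 2, Q'(z) = 2*z:
  Res(f, 7*I) = (2)/(14*I) = -I/7

∫_{-∞}^{∞} f(x) dx = 2πi · (-I/7) = 2*pi/7

Final answer: 2*pi/7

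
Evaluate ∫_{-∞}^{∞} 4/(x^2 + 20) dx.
Let f(z) = 4/(z^2 + 20). The denominator has no real zeros and deg Q - deg P = 2 ≥ 2, so the integral of f over the upper semicircle |z| = R tends to 0 as R → ∞. Closing the contour in the upper half-plane,
  ∫_{-∞}^{∞} f(x) dx = 2πi · Σ Res(f, z_k)  over the poles with Im z_k > 0.

Zeros of the denominator: z^2 + 20 = 0 gives z = ±2*sqrt(5)*I.
Upper half-plane: z = 2*sqrt(5)*I (simple).

Each pole is a simple zero of Q(z) = z^2 + 20, so Res(f, z₀) = P(z₀)/Q'(z₀) with P(z) = 4, Q'(z) = 2*z:
  Res(f, 2*sqrt(5)*I) = (4)/(4*sqrt(5)*I) = -sqrt(5)*I/5

∫_{-∞}^{∞} f(x) dx = 2πi · (-sqrt(5)*I/5) = 2*sqrt(5)*pi/5

Final answer: 2*sqrt(5)*pi/5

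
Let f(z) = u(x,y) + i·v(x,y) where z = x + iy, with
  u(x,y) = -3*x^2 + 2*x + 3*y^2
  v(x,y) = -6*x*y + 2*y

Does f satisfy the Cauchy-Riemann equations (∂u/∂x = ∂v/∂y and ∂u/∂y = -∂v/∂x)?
∂u/∂x = 2 - 6*x
∂v/∂y = 2 - 6*x
∂u/∂y = 6*y
∂v/∂x = -6*y
∂u/∂x = ∂v/∂y and ∂u/∂y = -∂v/∂x hold identically; f is analytic.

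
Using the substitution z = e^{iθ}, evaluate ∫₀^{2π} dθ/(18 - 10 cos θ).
Call the integral J. The integrand is 2π-periodic and we integrate over a full period, so shifting θ does not change the value (θ → θ + π flips the sign of the trig term). Hence
  J = ∫₀^{2π} dθ/(18 + 10 cos θ).
Put z = e^{iθ}: then cos θ = (z + 1/z)/2, dθ = dz/(iz), and z runs once counterclockwise around |z| = 1:
  J = ∮_{|z|=1} 1/(18 + 10*(z + 1/z)/2) · dz/(iz) = (2/i) ∮_{|z|=1} dz/(10*z^2 + 36*z + 10).
The roots of 10*z^2 + 36*z + 10 are z = (-18 ± sqrt(18^2 - 10^2))/10, with sqrt(224) = 4*sqrt(14); their product is 1, so only z₊ = -9/5 + 2*sqrt(14)/5 lies inside the unit circle (z₋ = -9/5 - 2*sqrt(14)/5 lies outside).
z₊ is a simple zero of q(z) = 10*z^2 + 36*z + 10, so Res(1/q, z₊) = 1/q'(z₊) with q'(z) = 20*z + 36; and q'(z₊) = 10*(z₊ - z₋) = 8*sqrt(14).
Therefore J = (2/i) · 2πi · 1/(8*sqrt(14)) = 2*pi/(4*sqrt(14)) = sqrt(14)*pi/28

Final answer: sqrt(14)*pi/28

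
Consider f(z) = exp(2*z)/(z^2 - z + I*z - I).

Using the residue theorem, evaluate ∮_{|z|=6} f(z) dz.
By the residue theorem, ∮_C f(z) dz = 2πi · (sum of the residues of f at the poles inside |z| = 6).

The denominator factors as (z - 1)*(z + I), so the singularities of f are simple poles at z = 1, z = -I.
  |1|² = 1 < 36 = 6², so this pole is inside the contour.
  |-I|² = 1 < 36 = 6², so this pole is inside the contour.

With P(z) = exp(2*z) and Q(z) = z^2 - z + I*z - I, each pole is simple, so Res(f, z₀) = P(z₀)/Q'(z₀) with Q'(z) = 2*z - 1 + I.
  Res(f, 1) = P(1)/Q'(1) = (exp(2))/(1 + I) = (1/2 - I/2)*exp(2)
  Res(f, -I) = P(-I)/Q'(-I) = (exp(-2*I))/(-1 - I) = (-1/2 + I/2)*exp(-2*I)

Sum of residues inside C: (1/2 - I/2)*exp(2) + (-1/2 + I/2)*exp(-2*I)
∮_C f(z) dz = 2πi · ((1/2 - I/2)*exp(2) + (-1/2 + I/2)*exp(-2*I)) = pi*(-1 - I)*exp(-2*I) + pi*(1 + I)*exp(2)

Final answer: pi*(-1 - I)*exp(-2*I) + pi*(1 + I)*exp(2)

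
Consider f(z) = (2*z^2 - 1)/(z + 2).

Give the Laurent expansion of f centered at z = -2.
7/(z + 2) - 8 + 2*(z + 2)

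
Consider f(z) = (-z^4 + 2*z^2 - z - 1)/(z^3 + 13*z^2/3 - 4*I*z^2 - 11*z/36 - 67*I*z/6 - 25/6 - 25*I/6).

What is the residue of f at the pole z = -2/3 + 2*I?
Write f(z) = P(z)/Q(z) with P(z) = -z^4 + 2*z^2 - z - 1 and Q(z) = z^3 + 13*z^2/3 - 4*I*z^2 - 11*z/36 - 67*I*z/6 - 25/6 - 25*I/6.
The denominator factors as Q(z) = (z + 2/3 - I/2)*(z + 2/3 - 2*I)*(z + 3 - 3*I/2), so z = -2/3 + 2*I is a simple zero of Q and P is analytic there; z = -2/3 + 2*I is therefore a simple pole and
  Res(f, z₀) = P(z₀)/Q'(z₀).

Q'(z) = 3*z^2 + 26*z/3 - 8*I*z - 11/36 - 67*I/6, so Q'(-2/3 + 2*I) = -3/4 + 7*I/2.
P(-2/3 + 2*I) = -1051/81 - 710*I/27.

Res(f, -2/3 + 2*I) = (-1051/81 - 710*I/27)/(-3/4 + 7*I/2) = -11852/1845 + 84416*I/16605

Final answer: -11852/1845 + 84416*I/16605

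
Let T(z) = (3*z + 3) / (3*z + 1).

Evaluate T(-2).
3/5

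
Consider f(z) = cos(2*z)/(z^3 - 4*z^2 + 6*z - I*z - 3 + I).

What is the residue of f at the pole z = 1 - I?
Write f(z) = P(z)/Q(z) with P(z) = cos(2*z) and Q(z) = z^3 - 4*z^2 + 6*z - I*z - 3 + I.
The denominator factors as Q(z) = (z - 1)*(z - 1 + I)*(z - 2 - I), so z = 1 - I is a simple zero of Q and P is analytic there; z = 1 - I is therefore a simple pole and
  Res(f, z₀) = P(z₀)/Q'(z₀).

Q'(z) = 3*z^2 - 8*z + 6 - I, so Q'(1 - I) = -2 + I.
P(1 - I) = cos(2 - 2*I).

Res(f, 1 - I) = (cos(2 - 2*I))/(-2 + I) = (-2/5 - I/5)*cos(2 - 2*I)

Final answer: (-2/5 - I/5)*cos(2 - 2*I)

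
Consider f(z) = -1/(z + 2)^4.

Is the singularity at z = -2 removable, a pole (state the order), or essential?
Write f(z) = g(z)/(z + 2)^4 with g(z) = -1.
g is entire and g(-2) = -1 ≠ 0, so no factor of (z + 2) cancels: the Laurent expansion of f about z = -2 starts at the power -4, i.e. lim_{z→z₀} (z - z₀)^4 f(z) = -1 is finite and nonzero.
So z = -2 is a pole of order 4.

Final answer: pole of order 4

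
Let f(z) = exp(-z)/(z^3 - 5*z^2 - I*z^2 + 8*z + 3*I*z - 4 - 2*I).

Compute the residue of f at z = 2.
I*exp(-2)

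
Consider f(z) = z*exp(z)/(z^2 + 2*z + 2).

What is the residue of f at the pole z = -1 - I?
Write f(z) = P(z)/Q(z) with P(z) = z*exp(z) and Q(z) = z^2 + 2*z + 2.
The denominator factors as Q(z) = (z + 1 - I)*(z + 1 + I), so z = -1 - I is a simple zero of Q and P is analytic there; z = -1 - I is therefore a simple pole and
  Res(f, z₀) = P(z₀)/Q'(z₀).

Q'(z) = 2*z + 2, so Q'(-1 - I) = -2*I.
P(-1 - I) = (-1 - I)*exp(-1 - I).

Res(f, -1 - I) = ((-1 - I)*exp(-1 - I))/(-2*I) = (1/2 - I/2)*exp(-1 - I)

Final answer: (1/2 - I/2)*exp(-1 - I)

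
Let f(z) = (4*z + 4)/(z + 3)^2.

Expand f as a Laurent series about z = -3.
-8/(z + 3)^2 + 4/(z + 3)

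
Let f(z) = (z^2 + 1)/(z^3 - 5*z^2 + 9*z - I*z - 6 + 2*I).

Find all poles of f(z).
The singularities of f are the zeros of the denominator. Factoring,
  z^3 - 5*z^2 + 9*z - I*z - 6 + 2*I = (z - 2)*(z - 2 - I)*(z - 1 + I)
so the candidates are z = 2, z = 2 + I, z = 1 - I.

Check the numerator P(z) = z^2 + 1 at each one:
  P(2) = 5 ≠ 0, so z = 2 is a (simple) pole.
  P(2 + I) = 4 + 4*I ≠ 0, so z = 2 + I is a (simple) pole.
  P(1 - I) = 1 - 2*I ≠ 0, so z = 1 - I is a (simple) pole.

Poles of f: {1 - I, 2, 2 + I}

Final answer: {1 - I, 2, 2 + I}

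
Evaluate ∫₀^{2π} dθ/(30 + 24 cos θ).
Let J = ∫₀^{2π} dθ/(30 + 24 cos θ).
Put z = e^{iθ}: then cos θ = (z + 1/z)/2, dθ = dz/(iz), and z runs once counterclockwise around |z| = 1:
  J = ∮_{|z|=1} 1/(30 + 24*(z + 1/z)/2) · dz/(iz) = (2/i) ∮_{|z|=1} dz/(24*z^2 + 60*z + 24).
The roots of 24*z^2 + 60*z + 24 are z = (-30 ± sqrt(30^2 - 24^2))/24, with sqrt(324) = 18; their product is 1, so only z₊ = -1/2 lies inside the unit circle (z₋ = -2 lies outside).
z₊ is a simple zero of q(z) = 24*z^2 + 60*z + 24, so Res(1/q, z₊) = 1/q'(z₊) with q'(z) = 48*z + 60; and q'(z₊) = 24*(z₊ - z₋) = 36.
Therefore J = (2/i) · 2πi · 1/(36) = 2*pi/(18) = pi/9

Final answer: pi/9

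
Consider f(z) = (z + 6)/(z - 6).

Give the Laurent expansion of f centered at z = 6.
Put w = z - (6), i.e. z = w + 6. The denominator is w, so it suffices to rewrite the numerator in powers of w.

P(z) = z + 6
P(w + 6) = 12 + w

Dividing each term by w:
  f = 12/w + 1

Substituting back w = z - 6:
  f(z) = 12/(z - 6) + 1

The series is finite because the numerator is a polynomial; the negative powers form the principal part, and the coefficient of 1/(z - 6) gives Res(f, 6) = 12.

Final answer: 12/(z - 6) + 1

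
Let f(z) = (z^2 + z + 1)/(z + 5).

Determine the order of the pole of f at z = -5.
Factor the denominator:
  z + 5 = (z + 5)

The numerator P(z) = z^2 + z + 1 has P(-5) = 21 ≠ 0, so no factor of (z + 5) cancels.
Near z = -5 we can therefore write f(z) = g(z)/(z + 5) with g analytic at -5 and g(-5) ≠ 0 (g is just the numerator).

Hence z = -5 is a pole of order 1.

Final answer: 1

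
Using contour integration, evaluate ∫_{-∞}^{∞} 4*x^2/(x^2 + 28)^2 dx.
Let f(z) = 4*z^2/(z^2 + 28)^2. The denominator has no real zeros and deg Q - deg P = 2 ≥ 2, so the integral of f over the upper semicircle |z| = R tends to 0 as R → ∞. Closing the contour in the upper half-plane,
  ∫_{-∞}^{∞} f(x) dx = 2πi · Σ Res(f, z_k)  over the poles with Im z_k > 0.

Zeros of the denominator: z^2 + 28 = 0 gives z = ±2*sqrt(7)*I.
Upper half-plane: z = 2*sqrt(7)*I (a pole of order 2).

Write f(z) = g(z)/(z - 2*sqrt(7)*I)^2 with g(z) = 4*z^2/(z + 2*sqrt(7)*I)^2. For a double pole, Res(f, z₀) = g'(z₀):
  g'(z) = 16*sqrt(7)*I*z/(z + 2*sqrt(7)*I)^3
  Res(f, 2*sqrt(7)*I) = g'(2*sqrt(7)*I) = -sqrt(7)*I/14

∫_{-∞}^{∞} f(x) dx = 2πi · (-sqrt(7)*I/14) = sqrt(7)*pi/7

Final answer: sqrt(7)*pi/7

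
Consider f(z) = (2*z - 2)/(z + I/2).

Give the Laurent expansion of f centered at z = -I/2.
Put w = z - (-I/2), i.e. z = w - I/2. The denominator is w, so it suffices to rewrite the numerator in powers of w.

P(z) = 2*z - 2
P(w - I/2) = -2 - I + 2*w

Dividing each term by w:
  f = (-2 - I)/w + 2

Substituting back w = z + I/2:
  f(z) = (-2 - I)/(z + I/2) + 2

The series is finite because the numerator is a polynomial; the negative powers form the principal part, and the coefficient of 1/(z + I/2) gives Res(f, -I/2) = -2 - I.

Final answer: (-2 - I)/(z + I/2) + 2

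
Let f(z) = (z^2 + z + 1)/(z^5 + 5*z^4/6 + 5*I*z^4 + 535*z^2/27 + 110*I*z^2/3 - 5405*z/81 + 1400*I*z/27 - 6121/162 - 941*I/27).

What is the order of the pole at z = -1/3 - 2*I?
4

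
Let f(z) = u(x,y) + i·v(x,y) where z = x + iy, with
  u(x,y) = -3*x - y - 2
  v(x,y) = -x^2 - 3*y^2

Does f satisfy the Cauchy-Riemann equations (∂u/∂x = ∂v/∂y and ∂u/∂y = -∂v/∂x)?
∂u/∂x = -3
∂v/∂y = -6*y
∂u/∂y = -1
∂v/∂x = -2*x
∂u/∂x ≠ ∂v/∂y and ∂u/∂y ≠ -∂v/∂x; the Cauchy-Riemann equations are not satisfied, so f is not analytic.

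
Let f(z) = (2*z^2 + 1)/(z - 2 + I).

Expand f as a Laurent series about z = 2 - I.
(7 - 8*I)/(z - 2 + I) + 8 - 4*I + 2*(z - 2 + I)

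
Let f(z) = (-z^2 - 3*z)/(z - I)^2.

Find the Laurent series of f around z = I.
Put w = z - (I), i.e. z = w + I. The denominator is w^2, so it suffices to rewrite the numerator in powers of w.

P(z) = -z^2 - 3*z
P(w + I) = 1 - 3*I + (-3 - 2*I)*w - w^2

Dividing each term by w^2:
  f = (1 - 3*I)/w^2 + (-3 - 2*I)/w - 1

Substituting back w = z - I:
  f(z) = (1 - 3*I)/(z - I)^2 + (-3 - 2*I)/(z - I) - 1

The series is finite because the numerator is a polynomial; the negative powers form the principal part, and the coefficient of 1/(z - I) gives Res(f, I) = -3 - 2*I.

Final answer: (1 - 3*I)/(z - I)^2 + (-3 - 2*I)/(z - I) - 1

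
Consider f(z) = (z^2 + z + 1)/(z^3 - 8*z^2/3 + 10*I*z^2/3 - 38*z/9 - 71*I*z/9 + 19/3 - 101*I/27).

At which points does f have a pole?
The singularities of f are the zeros of the denominator. Factoring,
  z^3 - 8*z^2/3 + 10*I*z^2/3 - 38*z/9 - 71*I*z/9 + 19/3 - 101*I/27 = (z - 3 + I/3)*(z + 2/3 + I)*(z - 1/3 + 2*I)
so the candidates are z = 3 - I/3, z = -2/3 - I, z = 1/3 - 2*I.

Check the numerator P(z) = z^2 + z + 1 at each one:
  P(3 - I/3) = 116/9 - 7*I/3 ≠ 0, so z = 3 - I/3 is a (simple) pole.
  P(-2/3 - I) = -2/9 + I/3 ≠ 0, so z = -2/3 - I is a (simple) pole.
  P(1/3 - 2*I) = -23/9 - 10*I/3 ≠ 0, so z = 1/3 - 2*I is a (simple) pole.

Poles of f: {-2/3 - I, 1/3 - 2*I, 3 - I/3}

Final answer: {-2/3 - I, 1/3 - 2*I, 3 - I/3}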